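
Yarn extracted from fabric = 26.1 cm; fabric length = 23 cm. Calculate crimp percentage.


Formula: Crimp% = ((L_yarn - L_fabric) / L_fabric) * 100
Step 1: Extension = 26.1 - 23 = 3.1 cm
Step 2: Crimp% = (3.1 / 23) * 100
Step 3: Crimp% = 0.134783 * 100 = 13.4783% ≈ 13.5%

13.5%


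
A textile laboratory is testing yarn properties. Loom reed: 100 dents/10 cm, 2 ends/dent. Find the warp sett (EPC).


Formula: EPC = (dents per 10 cm * ends per dent) / 10
Step 1: Total ends per 10 cm = 100 * 2 = 200
Step 2: EPC = 200 / 10 = 20.0 ends/cm

20.0 ends/cm


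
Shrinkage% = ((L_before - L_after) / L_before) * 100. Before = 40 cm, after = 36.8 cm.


Formula: Shrinkage% = ((L_before - L_after) / L_before) * 100
Step 1: Shrinkage = 40 - 36.8 = 3.2 cm
Step 2: Shrinkage% = (3.2 / 40) * 100
Step 3: Shrinkage% = 0.08 * 100 = 8.0%

8.0%


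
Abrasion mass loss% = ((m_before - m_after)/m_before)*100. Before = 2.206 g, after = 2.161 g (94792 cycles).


Formula: Mass loss% = ((m_before - m_after) / m_before) * 100
Step 1: Mass loss = 2.206 - 2.161 = 0.045 g
Step 2: Ratio = 0.045 / 2.206 = 0.0203989
Step 3: Mass loss% = 0.0203989 * 100 = 2.03989% ≈ 2.04%

2.04%


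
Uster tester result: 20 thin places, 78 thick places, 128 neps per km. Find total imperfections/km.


Formula: Total = thin places + thick places + neps
Total = 20 + 78 + 128
Total = 226 imperfections/km

226 imperfections/km


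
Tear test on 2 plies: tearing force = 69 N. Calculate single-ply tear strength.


Formula: Per-ply strength = Total force / Number of plies
Per-ply = 69 N / 2
Per-ply = 34.5 N

34.5 N


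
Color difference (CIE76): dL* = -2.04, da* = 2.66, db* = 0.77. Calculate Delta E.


Formula: Delta E = sqrt(dL*^2 + da*^2 + db*^2)
Step 1: dL*^2 = (-2.04)^2 = 4.1616
Step 2: da*^2 = 2.66^2 = 7.0756
Step 3: db*^2 = 0.77^2 = 0.5929
Step 4: Sum = 4.1616 + 7.0756 + 0.5929 = 11.8301
Step 5: Delta E = sqrt(11.8301) = 3.44

3.44 Delta E


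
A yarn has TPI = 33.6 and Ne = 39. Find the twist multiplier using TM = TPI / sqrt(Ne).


Formula: TM = TPI / sqrt(Ne)
Step 1: sqrt(Ne) = sqrt(39) = 6.245
Step 2: TM = 33.6 / 6.245 = 5.38

5.38 TM


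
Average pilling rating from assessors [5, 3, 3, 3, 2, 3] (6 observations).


Formula: Mean = sum / count
Sum = 5 + 3 + 3 + 3 + 2 + 3 = 19
Mean = 19 / 6 = 3.2

3.2


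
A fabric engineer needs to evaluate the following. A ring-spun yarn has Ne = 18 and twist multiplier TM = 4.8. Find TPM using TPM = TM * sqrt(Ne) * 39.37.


Formula: TPM = TM * sqrt(Ne) * 39.37
Step 1: sqrt(Ne) = sqrt(18) = 4.2426
Step 2: TM * sqrt(Ne) = 4.8 * 4.2426 = 20.3645
Step 3: TPM = 20.3645 * 39.37 = 802 twists/m

802 twists/m


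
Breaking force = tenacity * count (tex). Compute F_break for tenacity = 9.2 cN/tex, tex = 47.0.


Formula: Breaking force = Tenacity * Linear density
F = 9.2 cN/tex * 47.0 tex
F = 432.40 cN

432.40 cN


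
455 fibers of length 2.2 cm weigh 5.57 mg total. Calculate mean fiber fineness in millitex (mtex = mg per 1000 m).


Formula: fineness (mtex) = mass (mg) / total length (km) = (mass_mg / total_length_m) * 1000
Step 1: Convert fiber length: 2.2 cm = 0.022 m
Step 2: Total fiber length = 455 * 0.022 = 10.01 m
Step 3: Linear density = 5.57 mg / 10.01 m = 0.5564 mg/m
Step 4: fineness = 0.5564 * 1000 = 556.4 mtex

556.4 mtex


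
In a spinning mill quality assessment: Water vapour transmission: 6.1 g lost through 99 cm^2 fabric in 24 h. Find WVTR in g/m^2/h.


Formula: WVTR = mass_loss / (area * time)
Step 1: Convert area: 99 cm^2 = 0.0099 m^2
Step 2: WVTR = 6.1 g / (0.0099 m^2 * 24 h)
Step 3: WVTR = 6.1 / 0.2376 = 25.7 g/m^2/h

25.7 g/m^2/h


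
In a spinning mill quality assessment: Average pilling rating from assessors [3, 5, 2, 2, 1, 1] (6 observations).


Formula: Mean = sum / count
Sum = 3 + 5 + 2 + 2 + 1 + 1 = 14
Mean = 14 / 6 = 2.3

2.3


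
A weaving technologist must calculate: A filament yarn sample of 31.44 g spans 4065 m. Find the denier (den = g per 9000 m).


Formula: den = (mass_g / length_m) * 9000
Substituting: den = (31.44 / 4065) * 9000
Intermediate: 31.44 / 4065 = 0.00773432 g/m
den = 0.00773432 * 9000 = 69.6 denier

69.6 denier


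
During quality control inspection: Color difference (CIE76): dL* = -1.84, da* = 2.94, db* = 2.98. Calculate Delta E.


Formula: Delta E = sqrt(dL*^2 + da*^2 + db*^2)
Step 1: dL*^2 = (-1.84)^2 = 3.3856
Step 2: da*^2 = 2.94^2 = 8.6436
Step 3: db*^2 = 2.98^2 = 8.8804
Step 4: Sum = 3.3856 + 8.6436 + 8.8804 = 20.9096
Step 5: Delta E = sqrt(20.9096) = 4.57

4.57 Delta E


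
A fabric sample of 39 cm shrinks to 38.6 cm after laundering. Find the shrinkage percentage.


Formula: Shrinkage% = ((L_before - L_after) / L_before) * 100
Step 1: Shrinkage = 39 - 38.6 = 0.4 cm
Step 2: Shrinkage% = (0.4 / 39) * 100
Step 3: Shrinkage% = 0.010256 * 100 = 1.0256% ≈ 1.0%

1.0%


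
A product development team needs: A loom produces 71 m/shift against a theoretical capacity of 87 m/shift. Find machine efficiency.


Formula: Efficiency% = (Actual output / Theoretical output) * 100
Efficiency% = (71 / 87) * 100
Efficiency% = 0.816092 * 100 = 81.6092% ≈ 81.6%

81.6%


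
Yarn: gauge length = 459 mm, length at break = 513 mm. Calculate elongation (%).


Formula: Elongation (%) = ((L_break - L0) / L0) * 100
Step 1: Extension = 513 - 459 = 54 mm
Step 2: Elongation = (54 / 459) * 100
Step 3: Elongation = 0.117647 * 100 = 11.7647% ≈ 11.8%

11.8%


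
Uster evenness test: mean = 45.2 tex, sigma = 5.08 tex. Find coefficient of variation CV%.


Formula: CV% = (standard deviation / mean) * 100
Step 1: Ratio = 5.08 / 45.2 = 0.112389
Step 2: CV% = 0.112389 * 100 = 11.2389% ≈ 11.2%

11.2%


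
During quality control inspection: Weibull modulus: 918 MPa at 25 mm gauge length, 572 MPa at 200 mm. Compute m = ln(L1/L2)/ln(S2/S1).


Formula: m = ln(L1/L2) / ln(S2/S1)
Step 1: ln(L1/L2) = ln(25/200) = -2.07944
Step 2: S2/S1 = 572/918 = 0.62309
Step 3: ln(S2/S1) = ln(0.62309) = -0.47306
Step 4: m = -2.07944 / -0.47306 = 4.40

4.40 (Weibull m)


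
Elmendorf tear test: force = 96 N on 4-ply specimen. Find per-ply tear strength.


Formula: Per-ply strength = Total force / Number of plies
Per-ply = 96 N / 4
Per-ply = 24 N

24 N


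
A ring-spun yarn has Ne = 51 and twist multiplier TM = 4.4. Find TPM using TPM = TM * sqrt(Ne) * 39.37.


Formula: TPM = TM * sqrt(Ne) * 39.37
Step 1: sqrt(Ne) = sqrt(51) = 7.1414
Step 2: TM * sqrt(Ne) = 4.4 * 7.1414 = 31.4222
Step 3: TPM = 31.4222 * 39.37 = 1237 twists/m

1237 twists/m


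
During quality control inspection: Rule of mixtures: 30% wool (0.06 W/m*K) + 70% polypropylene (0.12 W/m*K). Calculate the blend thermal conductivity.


Formula: Blend property = (fraction_A * property_A) + (fraction_B * property_B)
Step 1: Contribution A = 30/100 * 0.06 W/m*K = 0.018 W/m*K
Step 2: Contribution B = 70/100 * 0.12 W/m*K = 0.084 W/m*K
Step 3: Blend thermal conductivity = 0.018 + 0.084 = 0.102 W/m*K

0.102 W/m*K


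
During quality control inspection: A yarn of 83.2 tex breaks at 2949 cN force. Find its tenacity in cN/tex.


Formula: Tenacity = Breaking force / Linear density
Tenacity = 2949 cN / 83.2 tex
Tenacity = 35.44 cN/tex

35.44 cN/tex


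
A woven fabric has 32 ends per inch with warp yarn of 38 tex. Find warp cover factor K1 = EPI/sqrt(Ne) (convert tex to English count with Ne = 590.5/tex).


Formula: K1 = EPI / sqrt(Ne), with Ne = 590.5 / tex_warp
Step 1: Ne = 590.5 / 38 = 15.539
Step 2: sqrt(Ne) = sqrt(15.539) = 3.942
Step 3: K1 = 32 / 3.942 = 8.1

8.1


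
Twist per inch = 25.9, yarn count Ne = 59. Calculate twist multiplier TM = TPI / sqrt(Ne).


Formula: TM = TPI / sqrt(Ne)
Step 1: sqrt(Ne) = sqrt(59) = 7.6811
Step 2: TM = 25.9 / 7.6811 = 3.37

3.37 TM


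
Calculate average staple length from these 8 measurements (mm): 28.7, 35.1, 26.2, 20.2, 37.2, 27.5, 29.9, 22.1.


Formula: Mean = sum of lengths / count
Sum = 28.7 + 35.1 + 26.2 + 20.2 + 37.2 + 27.5 + 29.9 + 22.1
Sum = 226.9 mm
Mean = 226.9 / 8 = 28.36 mm

28.36 mm


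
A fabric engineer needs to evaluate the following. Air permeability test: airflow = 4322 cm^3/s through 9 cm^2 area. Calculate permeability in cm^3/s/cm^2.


Formula: Air Permeability = Airflow / Test Area
AP = 4322 cm^3/s / 9 cm^2
AP = 480.2 cm^3/s/cm^2

480.2 cm^3/s/cm^2


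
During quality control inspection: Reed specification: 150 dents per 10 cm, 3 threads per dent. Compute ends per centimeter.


Formula: EPC = (dents per 10 cm * ends per dent) / 10
Step 1: Total ends per 10 cm = 150 * 3 = 450
Step 2: EPC = 450 / 10 = 45.0 ends/cm

45.0 ends/cm


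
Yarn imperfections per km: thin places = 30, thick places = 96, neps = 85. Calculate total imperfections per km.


Formula: Total = thin places + thick places + neps
Total = 30 + 96 + 85
Total = 211 imperfections/km

211 imperfections/km


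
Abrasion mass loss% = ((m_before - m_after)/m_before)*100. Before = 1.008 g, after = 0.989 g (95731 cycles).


Formula: Mass loss% = ((m_before - m_after) / m_before) * 100
Step 1: Mass loss = 1.008 - 0.989 = 0.019 g
Step 2: Ratio = 0.019 / 1.008 = 0.0188492
Step 3: Mass loss% = 0.0188492 * 100 = 1.88492% ≈ 1.88%

1.88%


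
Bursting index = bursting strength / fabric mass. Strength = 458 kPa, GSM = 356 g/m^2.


Formula: Bursting Index = Bursting Strength / Fabric GSM
BI = 458 kPa / 356 g/m^2
BI = 1.287 kPa/(g/m^2)

1.287 kPa/(g/m^2)


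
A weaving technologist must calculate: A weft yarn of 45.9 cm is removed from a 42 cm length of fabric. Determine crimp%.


Formula: Crimp% = ((L_yarn - L_fabric) / L_fabric) * 100
Step 1: Extension = 45.9 - 42 = 3.9 cm
Step 2: Crimp% = (3.9 / 42) * 100
Step 3: Crimp% = 0.092857 * 100 = 9.2857% ≈ 9.3%

9.3%


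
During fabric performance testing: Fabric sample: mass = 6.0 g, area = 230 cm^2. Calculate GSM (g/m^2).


Formula: GSM = mass_g / area_m2
Step 1: Convert area: 230 cm^2 = 230 / 10000 = 0.023 m^2
Step 2: GSM = 6.0 g / 0.023 m^2 = 260.9 g/m^2

260.9 g/m^2


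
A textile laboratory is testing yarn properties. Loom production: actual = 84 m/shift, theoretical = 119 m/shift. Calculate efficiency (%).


Formula: Efficiency% = (Actual output / Theoretical output) * 100
Efficiency% = (84 / 119) * 100
Efficiency% = 0.705882 * 100 = 70.5882% ≈ 70.6%

70.6%


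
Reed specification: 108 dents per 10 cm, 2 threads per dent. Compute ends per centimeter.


Formula: EPC = (dents per 10 cm * ends per dent) / 10
Step 1: Total ends per 10 cm = 108 * 2 = 216
Step 2: EPC = 216 / 10 = 21.6 ends/cm

21.6 ends/cm


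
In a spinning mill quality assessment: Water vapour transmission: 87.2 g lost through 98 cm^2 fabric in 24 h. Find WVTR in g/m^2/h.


Formula: WVTR = mass_loss / (area * time)
Step 1: Convert area: 98 cm^2 = 0.0098 m^2
Step 2: WVTR = 87.2 g / (0.0098 m^2 * 24 h)
Step 3: WVTR = 87.2 / 0.2352 = 370.7 g/m^2/h

370.7 g/m^2/h


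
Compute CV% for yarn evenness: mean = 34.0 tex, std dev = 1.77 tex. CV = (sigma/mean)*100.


Formula: CV% = (standard deviation / mean) * 100
Step 1: Ratio = 1.77 / 34.0 = 0.052059
Step 2: CV% = 0.052059 * 100 = 5.2059% ≈ 5.2%

5.2%


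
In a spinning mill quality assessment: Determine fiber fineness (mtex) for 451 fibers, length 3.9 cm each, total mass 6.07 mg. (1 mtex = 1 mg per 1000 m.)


Formula: fineness (mtex) = mass (mg) / total length (km) = (mass_mg / total_length_m) * 1000
Step 1: Convert fiber length: 3.9 cm = 0.039 m
Step 2: Total fiber length = 451 * 0.039 = 17.589 m
Step 3: Linear density = 6.07 mg / 17.589 m = 0.3451 mg/m
Step 4: fineness = 0.3451 * 1000 = 345.1 mtex

345.1 mtex


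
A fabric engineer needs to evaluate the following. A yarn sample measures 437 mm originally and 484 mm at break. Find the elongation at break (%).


Formula: Elongation (%) = ((L_break - L0) / L0) * 100
Step 1: Extension = 484 - 437 = 47 mm
Step 2: Elongation = (47 / 437) * 100
Step 3: Elongation = 0.107551 * 100 = 10.7551% ≈ 10.8%

10.8%


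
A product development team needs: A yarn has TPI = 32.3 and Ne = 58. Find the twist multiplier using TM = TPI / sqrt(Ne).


Formula: TM = TPI / sqrt(Ne)
Step 1: sqrt(Ne) = sqrt(58) = 7.6158
Step 2: TM = 32.3 / 7.6158 = 4.24

4.24 TM


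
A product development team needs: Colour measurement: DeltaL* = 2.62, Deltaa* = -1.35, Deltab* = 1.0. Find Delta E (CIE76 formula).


Formula: Delta E = sqrt(dL*^2 + da*^2 + db*^2)
Step 1: dL*^2 = 2.62^2 = 6.8644
Step 2: da*^2 = (-1.35)^2 = 1.8225
Step 3: db*^2 = 1.0^2 = 1.0
Step 4: Sum = 6.8644 + 1.8225 + 1.0 = 9.6869
Step 5: Delta E = sqrt(9.6869) = 3.11

3.11 Delta E


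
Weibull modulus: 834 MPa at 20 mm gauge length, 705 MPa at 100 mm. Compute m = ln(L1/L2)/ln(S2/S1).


Formula: m = ln(L1/L2) / ln(S2/S1)
Step 1: ln(L1/L2) = ln(20/100) = -1.60944
Step 2: S2/S1 = 705/834 = 0.84532
Step 3: ln(S2/S1) = ln(0.84532) = -0.16804
Step 4: m = -1.60944 / -0.16804 = 9.58

9.58 (Weibull m)


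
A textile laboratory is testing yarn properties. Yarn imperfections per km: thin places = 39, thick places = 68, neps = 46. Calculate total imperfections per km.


Formula: Total = thin places + thick places + neps
Total = 39 + 68 + 46
Total = 153 imperfections/km

153 imperfections/km


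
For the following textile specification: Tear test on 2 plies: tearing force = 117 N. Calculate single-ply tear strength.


Formula: Per-ply strength = Total force / Number of plies
Per-ply = 117 N / 2
Per-ply = 58.5 N

58.5 N


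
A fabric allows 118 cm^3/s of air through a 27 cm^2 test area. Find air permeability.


Formula: Air Permeability = Airflow / Test Area
AP = 118 cm^3/s / 27 cm^2
AP = 4.4 cm^3/s/cm^2

4.4 cm^3/s/cm^2


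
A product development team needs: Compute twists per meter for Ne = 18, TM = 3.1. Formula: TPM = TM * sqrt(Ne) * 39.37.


Formula: TPM = TM * sqrt(Ne) * 39.37
Step 1: sqrt(Ne) = sqrt(18) = 4.2426
Step 2: TM * sqrt(Ne) = 3.1 * 4.2426 = 13.1521
Step 3: TPM = 13.1521 * 39.37 = 518 twists/m

518 twists/m


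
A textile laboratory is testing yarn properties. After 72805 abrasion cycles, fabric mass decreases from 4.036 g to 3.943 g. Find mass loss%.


Formula: Mass loss% = ((m_before - m_after) / m_before) * 100
Step 1: Mass loss = 4.036 - 3.943 = 0.093 g
Step 2: Ratio = 0.093 / 4.036 = 0.0230426
Step 3: Mass loss% = 0.0230426 * 100 = 2.30426% ≈ 2.30%

2.30%


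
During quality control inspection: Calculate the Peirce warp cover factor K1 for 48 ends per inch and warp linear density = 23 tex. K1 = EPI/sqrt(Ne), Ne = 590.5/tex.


Formula: K1 = EPI / sqrt(Ne), with Ne = 590.5 / tex_warp
Step 1: Ne = 590.5 / 23 = 25.674
Step 2: sqrt(Ne) = sqrt(25.674) = 5.067
Step 3: K1 = 48 / 5.067 = 9.5

9.5


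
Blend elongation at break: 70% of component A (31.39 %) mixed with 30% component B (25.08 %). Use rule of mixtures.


Formula: Blend property = (fraction_A * property_A) + (fraction_B * property_B)
Step 1: Contribution A = 70/100 * 31.39 % = 21.973 %
Step 2: Contribution B = 30/100 * 25.08 % = 7.524 %
Step 3: Blend elongation at break = 21.973 + 7.524 = 29.497 %

29.497 %


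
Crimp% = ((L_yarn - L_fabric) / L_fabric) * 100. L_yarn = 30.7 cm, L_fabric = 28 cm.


Formula: Crimp% = ((L_yarn - L_fabric) / L_fabric) * 100
Step 1: Extension = 30.7 - 28 = 2.7 cm
Step 2: Crimp% = (2.7 / 28) * 100
Step 3: Crimp% = 0.096429 * 100 = 9.6429% ≈ 9.6%

9.6%


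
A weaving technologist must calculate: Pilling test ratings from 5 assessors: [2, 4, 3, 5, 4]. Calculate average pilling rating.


Formula: Mean = sum / count
Sum = 2 + 4 + 3 + 5 + 4 = 18
Mean = 18 / 5 = 3.6

3.6


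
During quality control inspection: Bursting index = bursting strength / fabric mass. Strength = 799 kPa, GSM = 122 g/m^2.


Formula: Bursting Index = Bursting Strength / Fabric GSM
BI = 799 kPa / 122 g/m^2
BI = 6.549 kPa/(g/m^2)

6.549 kPa/(g/m^2)


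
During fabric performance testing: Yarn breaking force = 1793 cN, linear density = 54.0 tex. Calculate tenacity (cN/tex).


Formula: Tenacity = Breaking force / Linear density
Tenacity = 1793 cN / 54.0 tex
Tenacity = 33.20 cN/tex

33.20 cN/tex


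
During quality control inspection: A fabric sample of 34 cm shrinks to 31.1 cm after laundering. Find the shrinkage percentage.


Formula: Shrinkage% = ((L_before - L_after) / L_before) * 100
Step 1: Shrinkage = 34 - 31.1 = 2.9 cm
Step 2: Shrinkage% = (2.9 / 34) * 100
Step 3: Shrinkage% = 0.085294 * 100 = 8.5294% ≈ 8.5%

8.5%


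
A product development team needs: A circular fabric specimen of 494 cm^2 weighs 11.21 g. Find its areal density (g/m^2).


Formula: GSM = mass_g / area_m2
Step 1: Convert area: 494 cm^2 = 494 / 10000 = 0.0494 m^2
Step 2: GSM = 11.21 g / 0.0494 m^2 = 226.9 g/m^2

226.9 g/m^2


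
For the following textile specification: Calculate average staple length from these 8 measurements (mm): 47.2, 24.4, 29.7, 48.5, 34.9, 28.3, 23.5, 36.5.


Formula: Mean = sum of lengths / count
Sum = 47.2 + 24.4 + 29.7 + 48.5 + 34.9 + 28.3 + 23.5 + 36.5
Sum = 273.0 mm
Mean = 273.0 / 8 = 34.13 mm

34.13 mm


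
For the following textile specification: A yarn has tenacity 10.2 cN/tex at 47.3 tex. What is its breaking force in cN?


Formula: Breaking force = Tenacity * Linear density
F = 10.2 cN/tex * 47.3 tex
F = 482.46 cN

482.46 cN


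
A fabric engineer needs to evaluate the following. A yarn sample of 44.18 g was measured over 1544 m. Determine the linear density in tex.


Formula: Tex = (mass_g / length_m) * 1000
Substituting: Tex = (44.18 / 1544) * 1000
Intermediate: 44.18 / 1544 = 0.02861399 g/m
Tex = 0.02861399 * 1000 = 28.61 tex

28.61 tex


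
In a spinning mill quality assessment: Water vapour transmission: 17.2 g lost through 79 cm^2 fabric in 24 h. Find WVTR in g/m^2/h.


Formula: WVTR = mass_loss / (area * time)
Step 1: Convert area: 79 cm^2 = 0.0079 m^2
Step 2: WVTR = 17.2 g / (0.0079 m^2 * 24 h)
Step 3: WVTR = 17.2 / 0.1896 = 90.7 g/m^2/h

90.7 g/m^2/h


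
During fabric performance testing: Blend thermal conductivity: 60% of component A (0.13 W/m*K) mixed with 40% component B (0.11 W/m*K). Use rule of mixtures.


Formula: Blend property = (fraction_A * property_A) + (fraction_B * property_B)
Step 1: Contribution A = 60/100 * 0.13 W/m*K = 0.078 W/m*K
Step 2: Contribution B = 40/100 * 0.11 W/m*K = 0.044 W/m*K
Step 3: Blend thermal conductivity = 0.078 + 0.044 = 0.122 W/m*K

0.122 W/m*K


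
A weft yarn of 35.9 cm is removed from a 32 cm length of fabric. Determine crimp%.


Formula: Crimp% = ((L_yarn - L_fabric) / L_fabric) * 100
Step 1: Extension = 35.9 - 32 = 3.9 cm
Step 2: Crimp% = (3.9 / 32) * 100
Step 3: Crimp% = 0.121875 * 100 = 12.1875% ≈ 12.2%

12.2%


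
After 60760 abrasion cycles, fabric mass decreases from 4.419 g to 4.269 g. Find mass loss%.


Formula: Mass loss% = ((m_before - m_after) / m_before) * 100
Step 1: Mass loss = 4.419 - 4.269 = 0.15 g
Step 2: Ratio = 0.15 / 4.419 = 0.0339443
Step 3: Mass loss% = 0.0339443 * 100 = 3.39443% ≈ 3.39%

3.39%


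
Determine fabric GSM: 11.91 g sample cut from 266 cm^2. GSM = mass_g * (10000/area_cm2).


Formula: GSM = mass_g / area_m2
Step 1: Convert area: 266 cm^2 = 266 / 10000 = 0.0266 m^2
Step 2: GSM = 11.91 g / 0.0266 m^2 = 447.7 g/m^2

447.7 g/m^2


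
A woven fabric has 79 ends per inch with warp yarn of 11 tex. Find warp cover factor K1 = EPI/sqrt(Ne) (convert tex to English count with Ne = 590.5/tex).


Formula: K1 = EPI / sqrt(Ne), with Ne = 590.5 / tex_warp
Step 1: Ne = 590.5 / 11 = 53.682
Step 2: sqrt(Ne) = sqrt(53.682) = 7.3268
Step 3: K1 = 79 / 7.3268 = 10.8

10.8


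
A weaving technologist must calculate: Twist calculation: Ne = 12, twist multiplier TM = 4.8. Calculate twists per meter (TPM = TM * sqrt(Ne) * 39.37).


Formula: TPM = TM * sqrt(Ne) * 39.37
Step 1: sqrt(Ne) = sqrt(12) = 3.4641
Step 2: TM * sqrt(Ne) = 4.8 * 3.4641 = 16.6277
Step 3: TPM = 16.6277 * 39.37 = 655 twists/m

655 twists/m


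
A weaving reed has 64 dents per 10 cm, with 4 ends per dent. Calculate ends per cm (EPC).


Formula: EPC = (dents per 10 cm * ends per dent) / 10
Step 1: Total ends per 10 cm = 64 * 4 = 256
Step 2: EPC = 256 / 10 = 25.6 ends/cm

25.6 ends/cm


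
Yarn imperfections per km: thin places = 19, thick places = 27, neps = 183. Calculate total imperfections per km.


Formula: Total = thin places + thick places + neps
Total = 19 + 27 + 183
Total = 229 imperfections/km

229 imperfections/km


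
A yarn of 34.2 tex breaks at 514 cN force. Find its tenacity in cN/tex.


Formula: Tenacity = Breaking force / Linear density
Tenacity = 514 cN / 34.2 tex
Tenacity = 15.03 cN/tex

15.03 cN/tex


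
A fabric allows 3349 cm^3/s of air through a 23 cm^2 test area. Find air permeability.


Formula: Air Permeability = Airflow / Test Area
AP = 3349 cm^3/s / 23 cm^2
AP = 145.6 cm^3/s/cm^2

145.6 cm^3/s/cm^2


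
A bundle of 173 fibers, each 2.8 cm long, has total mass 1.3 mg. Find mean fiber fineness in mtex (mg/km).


Formula: fineness (mtex) = mass (mg) / total length (km) = (mass_mg / total_length_m) * 1000
Step 1: Convert fiber length: 2.8 cm = 0.028 m
Step 2: Total fiber length = 173 * 0.028 = 4.844 m
Step 3: Linear density = 1.3 mg / 4.844 m = 0.2684 mg/m
Step 4: fineness = 0.2684 * 1000 = 268.4 mtex

268.4 mtex


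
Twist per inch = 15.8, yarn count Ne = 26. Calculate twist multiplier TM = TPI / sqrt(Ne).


Formula: TM = TPI / sqrt(Ne)
Step 1: sqrt(Ne) = sqrt(26) = 5.099
Step 2: TM = 15.8 / 5.099 = 3.10

3.10 TM


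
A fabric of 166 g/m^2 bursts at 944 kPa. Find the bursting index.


Formula: Bursting Index = Bursting Strength / Fabric GSM
BI = 944 kPa / 166 g/m^2
BI = 5.687 kPa/(g/m^2)

5.687 kPa/(g/m^2)


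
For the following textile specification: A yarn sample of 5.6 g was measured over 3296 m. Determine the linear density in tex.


Formula: Tex = (mass_g / length_m) * 1000
Substituting: Tex = (5.6 / 3296) * 1000
Intermediate: 5.6 / 3296 = 0.00169903 g/m
Tex = 0.00169903 * 1000 = 1.70 tex

1.70 tex


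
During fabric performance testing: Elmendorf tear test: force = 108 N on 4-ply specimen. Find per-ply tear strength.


Formula: Per-ply strength = Total force / Number of plies
Per-ply = 108 N / 4
Per-ply = 27 N

27 N


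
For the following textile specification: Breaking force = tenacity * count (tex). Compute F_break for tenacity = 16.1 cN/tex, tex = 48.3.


Formula: Breaking force = Tenacity * Linear density
F = 16.1 cN/tex * 48.3 tex
F = 777.63 cN

777.63 cN


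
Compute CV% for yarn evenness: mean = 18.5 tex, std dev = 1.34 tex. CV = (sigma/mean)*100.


Formula: CV% = (standard deviation / mean) * 100
Step 1: Ratio = 1.34 / 18.5 = 0.072432
Step 2: CV% = 0.072432 * 100 = 7.2432% ≈ 7.2%

7.2%


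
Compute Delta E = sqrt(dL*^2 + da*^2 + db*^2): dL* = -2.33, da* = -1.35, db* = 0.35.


Formula: Delta E = sqrt(dL*^2 + da*^2 + db*^2)
Step 1: dL*^2 = (-2.33)^2 = 5.4289
Step 2: da*^2 = (-1.35)^2 = 1.8225
Step 3: db*^2 = 0.35^2 = 0.1225
Step 4: Sum = 5.4289 + 1.8225 + 0.1225 = 7.3739
Step 5: Delta E = sqrt(7.3739) = 2.72

2.72 Delta E


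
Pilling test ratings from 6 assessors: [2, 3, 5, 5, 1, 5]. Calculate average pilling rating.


Formula: Mean = sum / count
Sum = 2 + 3 + 5 + 5 + 1 + 5 = 21
Mean = 21 / 6 = 3.5

3.5


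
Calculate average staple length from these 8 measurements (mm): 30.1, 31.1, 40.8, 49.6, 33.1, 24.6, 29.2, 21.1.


Formula: Mean = sum of lengths / count
Sum = 30.1 + 31.1 + 40.8 + 49.6 + 33.1 + 24.6 + 29.2 + 21.1
Sum = 259.6 mm
Mean = 259.6 / 8 = 32.45 mm

32.45 mm


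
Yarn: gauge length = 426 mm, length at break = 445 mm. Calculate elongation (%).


Formula: Elongation (%) = ((L_break - L0) / L0) * 100
Step 1: Extension = 445 - 426 = 19 mm
Step 2: Elongation = (19 / 426) * 100
Step 3: Elongation = 0.044601 * 100 = 4.4601% ≈ 4.5%

4.5%


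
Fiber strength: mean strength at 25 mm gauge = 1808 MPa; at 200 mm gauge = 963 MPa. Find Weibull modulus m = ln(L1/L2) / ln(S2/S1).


Formula: m = ln(L1/L2) / ln(S2/S1)
Step 1: ln(L1/L2) = ln(25/200) = -2.07944
Step 2: S2/S1 = 963/1808 = 0.53263
Step 3: ln(S2/S1) = ln(0.53263) = -0.62993
Step 4: m = -2.07944 / -0.62993 = 3.30

3.30 (Weibull m)


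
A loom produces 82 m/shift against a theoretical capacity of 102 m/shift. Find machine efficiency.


Formula: Efficiency% = (Actual output / Theoretical output) * 100
Efficiency% = (82 / 102) * 100
Efficiency% = 0.803922 * 100 = 80.3922% ≈ 80.4%

80.4%


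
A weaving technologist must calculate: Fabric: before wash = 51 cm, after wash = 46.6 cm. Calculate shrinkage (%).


Formula: Shrinkage% = ((L_before - L_after) / L_before) * 100
Step 1: Shrinkage = 51 - 46.6 = 4.4 cm
Step 2: Shrinkage% = (4.4 / 51) * 100
Step 3: Shrinkage% = 0.086275 * 100 = 8.6275% ≈ 8.6%

8.6%


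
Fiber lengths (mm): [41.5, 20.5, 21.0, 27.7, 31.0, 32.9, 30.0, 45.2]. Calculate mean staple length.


Formula: Mean = sum of lengths / count
Sum = 41.5 + 20.5 + 21.0 + 27.7 + 31.0 + 32.9 + 30.0 + 45.2
Sum = 249.8 mm
Mean = 249.8 / 8 = 31.23 mm

31.23 mm


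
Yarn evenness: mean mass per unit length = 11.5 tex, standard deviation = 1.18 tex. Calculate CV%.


Formula: CV% = (standard deviation / mean) * 100
Step 1: Ratio = 1.18 / 11.5 = 0.102609
Step 2: CV% = 0.102609 * 100 = 10.2609% ≈ 10.3%

10.3%


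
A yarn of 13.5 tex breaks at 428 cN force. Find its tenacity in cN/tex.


Formula: Tenacity = Breaking force / Linear density
Tenacity = 428 cN / 13.5 tex
Tenacity = 31.70 cN/tex

31.70 cN/tex


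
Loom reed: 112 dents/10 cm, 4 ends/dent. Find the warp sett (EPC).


Formula: EPC = (dents per 10 cm * ends per dent) / 10
Step 1: Total ends per 10 cm = 112 * 4 = 448
Step 2: EPC = 448 / 10 = 44.8 ends/cm

44.8 ends/cm


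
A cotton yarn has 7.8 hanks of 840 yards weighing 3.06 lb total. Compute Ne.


Formula: Ne = hanks / mass_lb
Substituting: Ne = 7.8 / 3.06
Ne = 2.5

2.5 Ne


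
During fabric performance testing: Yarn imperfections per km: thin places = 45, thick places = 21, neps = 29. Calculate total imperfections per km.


Formula: Total = thin places + thick places + neps
Total = 45 + 21 + 29
Total = 95 imperfections/km

95 imperfections/km


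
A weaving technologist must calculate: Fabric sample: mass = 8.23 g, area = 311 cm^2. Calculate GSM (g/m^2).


Formula: GSM = mass_g / area_m2
Step 1: Convert area: 311 cm^2 = 311 / 10000 = 0.0311 m^2
Step 2: GSM = 8.23 g / 0.0311 m^2 = 264.6 g/m^2

264.6 g/m^2


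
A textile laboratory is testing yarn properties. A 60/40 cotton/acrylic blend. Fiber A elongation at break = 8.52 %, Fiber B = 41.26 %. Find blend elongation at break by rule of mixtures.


Formula: Blend property = (fraction_A * property_A) + (fraction_B * property_B)
Step 1: Contribution A = 60/100 * 8.52 % = 5.112 %
Step 2: Contribution B = 40/100 * 41.26 % = 16.504 %
Step 3: Blend elongation at break = 5.112 + 16.504 = 21.616 %

21.616 %


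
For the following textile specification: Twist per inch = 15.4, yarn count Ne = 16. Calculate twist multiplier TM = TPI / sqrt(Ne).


Formula: TM = TPI / sqrt(Ne)
Step 1: sqrt(Ne) = sqrt(16) = 4
Step 2: TM = 15.4 / 4 = 3.85

3.85 TM


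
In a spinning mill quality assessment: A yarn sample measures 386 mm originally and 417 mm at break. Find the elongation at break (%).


Formula: Elongation (%) = ((L_break - L0) / L0) * 100
Step 1: Extension = 417 - 386 = 31 mm
Step 2: Elongation = (31 / 386) * 100
Step 3: Elongation = 0.080311 * 100 = 8.0311% ≈ 8.0%

8.0%


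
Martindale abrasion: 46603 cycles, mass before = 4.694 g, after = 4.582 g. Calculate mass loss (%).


Formula: Mass loss% = ((m_before - m_after) / m_before) * 100
Step 1: Mass loss = 4.694 - 4.582 = 0.112 g
Step 2: Ratio = 0.112 / 4.694 = 0.0238602
Step 3: Mass loss% = 0.0238602 * 100 = 2.38602% ≈ 2.39%

2.39%


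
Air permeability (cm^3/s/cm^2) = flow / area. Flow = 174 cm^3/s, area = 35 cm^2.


Formula: Air Permeability = Airflow / Test Area
AP = 174 cm^3/s / 35 cm^2
AP = 5.0 cm^3/s/cm^2

5.0 cm^3/s/cm^2


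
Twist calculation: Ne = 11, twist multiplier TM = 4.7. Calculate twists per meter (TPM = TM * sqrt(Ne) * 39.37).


Formula: TPM = TM * sqrt(Ne) * 39.37
Step 1: sqrt(Ne) = sqrt(11) = 3.3166
Step 2: TM * sqrt(Ne) = 4.7 * 3.3166 = 15.588
Step 3: TPM = 15.588 * 39.37 = 614 twists/m

614 twists/m


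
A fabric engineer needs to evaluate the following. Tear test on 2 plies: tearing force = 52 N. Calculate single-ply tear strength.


Formula: Per-ply strength = Total force / Number of plies
Per-ply = 52 N / 2
Per-ply = 26 N

26 N


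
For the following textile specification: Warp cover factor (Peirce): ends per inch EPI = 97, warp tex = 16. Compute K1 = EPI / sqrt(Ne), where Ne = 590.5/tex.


Formula: K1 = EPI / sqrt(Ne), with Ne = 590.5 / tex_warp
Step 1: Ne = 590.5 / 16 = 36.906
Step 2: sqrt(Ne) = sqrt(36.906) = 6.075
Step 3: K1 = 97 / 6.075 = 16.0

16.0


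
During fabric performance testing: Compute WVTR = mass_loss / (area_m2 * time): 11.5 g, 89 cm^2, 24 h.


Formula: WVTR = mass_loss / (area * time)
Step 1: Convert area: 89 cm^2 = 0.0089 m^2
Step 2: WVTR = 11.5 g / (0.0089 m^2 * 24 h)
Step 3: WVTR = 11.5 / 0.2136 = 53.8 g/m^2/h

53.8 g/m^2/h


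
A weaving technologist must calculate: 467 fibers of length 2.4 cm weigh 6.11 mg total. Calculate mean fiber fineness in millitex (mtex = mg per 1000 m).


Formula: fineness (mtex) = mass (mg) / total length (km) = (mass_mg / total_length_m) * 1000
Step 1: Convert fiber length: 2.4 cm = 0.024 m
Step 2: Total fiber length = 467 * 0.024 = 11.208 m
Step 3: Linear density = 6.11 mg / 11.208 m = 0.5451 mg/m
Step 4: fineness = 0.5451 * 1000 = 545.1 mtex

545.1 mtex


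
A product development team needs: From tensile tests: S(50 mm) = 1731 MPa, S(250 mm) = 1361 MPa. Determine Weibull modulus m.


Formula: m = ln(L1/L2) / ln(S2/S1)
Step 1: ln(L1/L2) = ln(50/250) = -1.60944
Step 2: S2/S1 = 1361/1731 = 0.78625
Step 3: ln(S2/S1) = ln(0.78625) = -0.24048
Step 4: m = -1.60944 / -0.24048 = 6.69

6.69 (Weibull m)


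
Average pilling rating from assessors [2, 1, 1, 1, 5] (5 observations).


Formula: Mean = sum / count
Sum = 2 + 1 + 1 + 1 + 5 = 10
Mean = 10 / 5 = 2.0

2.0


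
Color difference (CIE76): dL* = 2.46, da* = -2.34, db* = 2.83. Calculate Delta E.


Formula: Delta E = sqrt(dL*^2 + da*^2 + db*^2)
Step 1: dL*^2 = 2.46^2 = 6.0516
Step 2: da*^2 = (-2.34)^2 = 5.4756
Step 3: db*^2 = 2.83^2 = 8.0089
Step 4: Sum = 6.0516 + 5.4756 + 8.0089 = 19.5361
Step 5: Delta E = sqrt(19.5361) = 4.42

4.42 Delta E


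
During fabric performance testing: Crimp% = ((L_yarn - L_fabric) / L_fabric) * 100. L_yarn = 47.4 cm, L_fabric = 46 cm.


Formula: Crimp% = ((L_yarn - L_fabric) / L_fabric) * 100
Step 1: Extension = 47.4 - 46 = 1.4 cm
Step 2: Crimp% = (1.4 / 46) * 100
Step 3: Crimp% = 0.030435 * 100 = 3.0435% ≈ 3.0%

3.0%


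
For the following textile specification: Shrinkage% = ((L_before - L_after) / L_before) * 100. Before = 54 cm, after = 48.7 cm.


Formula: Shrinkage% = ((L_before - L_after) / L_before) * 100
Step 1: Shrinkage = 54 - 48.7 = 5.3 cm
Step 2: Shrinkage% = (5.3 / 54) * 100
Step 3: Shrinkage% = 0.098148 * 100 = 9.8148% ≈ 9.8%

9.8%


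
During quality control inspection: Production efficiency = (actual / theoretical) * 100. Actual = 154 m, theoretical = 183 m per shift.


Formula: Efficiency% = (Actual output / Theoretical output) * 100
Efficiency% = (154 / 183) * 100
Efficiency% = 0.84153 * 100 = 84.153% ≈ 84.2%

84.2%


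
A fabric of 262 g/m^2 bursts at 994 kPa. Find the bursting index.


Formula: Bursting Index = Bursting Strength / Fabric GSM
BI = 994 kPa / 262 g/m^2
BI = 3.794 kPa/(g/m^2)

3.794 kPa/(g/m^2)


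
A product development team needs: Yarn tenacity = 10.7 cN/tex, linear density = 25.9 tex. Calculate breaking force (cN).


Formula: Breaking force = Tenacity * Linear density
F = 10.7 cN/tex * 25.9 tex
F = 277.13 cN

277.13 cN


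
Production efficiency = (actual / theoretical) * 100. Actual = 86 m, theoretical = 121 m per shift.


Formula: Efficiency% = (Actual output / Theoretical output) * 100
Efficiency% = (86 / 121) * 100
Efficiency% = 0.710744 * 100 = 71.0744% ≈ 71.1%

71.1%


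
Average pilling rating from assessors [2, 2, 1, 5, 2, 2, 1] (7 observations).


Formula: Mean = sum / count
Sum = 2 + 2 + 1 + 5 + 2 + 2 + 1 = 15
Mean = 15 / 7 = 2.1

2.1


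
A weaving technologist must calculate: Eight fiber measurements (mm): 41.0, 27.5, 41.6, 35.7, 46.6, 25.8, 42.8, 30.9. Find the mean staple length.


Formula: Mean = sum of lengths / count
Sum = 41.0 + 27.5 + 41.6 + 35.7 + 46.6 + 25.8 + 42.8 + 30.9
Sum = 291.9 mm
Mean = 291.9 / 8 = 36.49 mm

36.49 mm


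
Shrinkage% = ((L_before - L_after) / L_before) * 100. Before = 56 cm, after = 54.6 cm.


Formula: Shrinkage% = ((L_before - L_after) / L_before) * 100
Step 1: Shrinkage = 56 - 54.6 = 1.4 cm
Step 2: Shrinkage% = (1.4 / 56) * 100
Step 3: Shrinkage% = 0.025 * 100 = 2.5%

2.5%


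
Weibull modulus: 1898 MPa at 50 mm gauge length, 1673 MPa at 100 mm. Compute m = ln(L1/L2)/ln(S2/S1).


Formula: m = ln(L1/L2) / ln(S2/S1)
Step 1: ln(L1/L2) = ln(50/100) = -0.69315
Step 2: S2/S1 = 1673/1898 = 0.88145
Step 3: ln(S2/S1) = ln(0.88145) = -0.12619
Step 4: m = -0.69315 / -0.12619 = 5.49

5.49 (Weibull m)


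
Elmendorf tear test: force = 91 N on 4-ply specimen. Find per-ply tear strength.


Formula: Per-ply strength = Total force / Number of plies
Per-ply = 91 N / 4
Per-ply = 22.75 N

22.75 N


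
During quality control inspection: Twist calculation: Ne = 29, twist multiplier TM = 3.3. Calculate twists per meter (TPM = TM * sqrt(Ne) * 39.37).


Formula: TPM = TM * sqrt(Ne) * 39.37
Step 1: sqrt(Ne) = sqrt(29) = 5.3852
Step 2: TM * sqrt(Ne) = 3.3 * 5.3852 = 17.7712
Step 3: TPM = 17.7712 * 39.37 = 700 twists/m

700 twists/m


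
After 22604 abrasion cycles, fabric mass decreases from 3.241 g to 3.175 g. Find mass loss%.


Formula: Mass loss% = ((m_before - m_after) / m_before) * 100
Step 1: Mass loss = 3.241 - 3.175 = 0.066 g
Step 2: Ratio = 0.066 / 3.241 = 0.0203641
Step 3: Mass loss% = 0.0203641 * 100 = 2.03641% ≈ 2.04%

2.04%


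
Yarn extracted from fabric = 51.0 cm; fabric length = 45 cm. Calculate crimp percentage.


Formula: Crimp% = ((L_yarn - L_fabric) / L_fabric) * 100
Step 1: Extension = 51.0 - 45 = 6.0 cm
Step 2: Crimp% = (6.0 / 45) * 100
Step 3: Crimp% = 0.133333 * 100 = 13.3333% ≈ 13.3%

13.3%


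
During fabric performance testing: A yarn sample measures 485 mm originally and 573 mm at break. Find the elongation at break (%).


Formula: Elongation (%) = ((L_break - L0) / L0) * 100
Step 1: Extension = 573 - 485 = 88 mm
Step 2: Elongation = (88 / 485) * 100
Step 3: Elongation = 0.181443 * 100 = 18.1443% ≈ 18.1%

18.1%


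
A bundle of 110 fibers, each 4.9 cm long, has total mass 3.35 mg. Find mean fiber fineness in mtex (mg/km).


Formula: fineness (mtex) = mass (mg) / total length (km) = (mass_mg / total_length_m) * 1000
Step 1: Convert fiber length: 4.9 cm = 0.049 m
Step 2: Total fiber length = 110 * 0.049 = 5.39 m
Step 3: Linear density = 3.35 mg / 5.39 m = 0.6215 mg/m
Step 4: fineness = 0.6215 * 1000 = 621.5 mtex

621.5 mtex


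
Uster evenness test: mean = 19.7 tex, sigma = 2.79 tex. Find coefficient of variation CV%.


Formula: CV% = (standard deviation / mean) * 100
Step 1: Ratio = 2.79 / 19.7 = 0.141624
Step 2: CV% = 0.141624 * 100 = 14.1624% ≈ 14.2%

14.2%


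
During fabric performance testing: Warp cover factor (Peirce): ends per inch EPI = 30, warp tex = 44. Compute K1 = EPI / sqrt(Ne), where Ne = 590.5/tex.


Formula: K1 = EPI / sqrt(Ne), with Ne = 590.5 / tex_warp
Step 1: Ne = 590.5 / 44 = 13.42
Step 2: sqrt(Ne) = sqrt(13.42) = 3.6633
Step 3: K1 = 30 / 3.6633 = 8.2

8.2


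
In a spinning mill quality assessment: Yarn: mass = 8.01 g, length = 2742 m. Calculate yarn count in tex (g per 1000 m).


Formula: Tex = (mass_g / length_m) * 1000
Substituting: Tex = (8.01 / 2742) * 1000
Intermediate: 8.01 / 2742 = 0.00292123 g/m
Tex = 0.00292123 * 1000 = 2.92 tex

2.92 tex


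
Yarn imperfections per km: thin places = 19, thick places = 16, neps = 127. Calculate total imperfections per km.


Formula: Total = thin places + thick places + neps
Total = 19 + 16 + 127
Total = 162 imperfections/km

162 imperfections/km


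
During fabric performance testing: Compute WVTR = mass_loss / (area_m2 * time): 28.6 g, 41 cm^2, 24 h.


Formula: WVTR = mass_loss / (area * time)
Step 1: Convert area: 41 cm^2 = 0.0041 m^2
Step 2: WVTR = 28.6 g / (0.0041 m^2 * 24 h)
Step 3: WVTR = 28.6 / 0.0984 = 290.7 g/m^2/h

290.7 g/m^2/h


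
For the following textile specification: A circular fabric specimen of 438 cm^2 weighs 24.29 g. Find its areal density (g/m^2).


Formula: GSM = mass_g / area_m2
Step 1: Convert area: 438 cm^2 = 438 / 10000 = 0.0438 m^2
Step 2: GSM = 24.29 g / 0.0438 m^2 = 554.6 g/m^2

554.6 g/m^2


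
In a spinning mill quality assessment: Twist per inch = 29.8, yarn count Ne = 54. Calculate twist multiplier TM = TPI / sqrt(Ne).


Formula: TM = TPI / sqrt(Ne)
Step 1: sqrt(Ne) = sqrt(54) = 7.3485
Step 2: TM = 29.8 / 7.3485 = 4.06

4.06 TM


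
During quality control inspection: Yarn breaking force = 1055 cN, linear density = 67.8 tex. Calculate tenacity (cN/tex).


Formula: Tenacity = Breaking force / Linear density
Tenacity = 1055 cN / 67.8 tex
Tenacity = 15.56 cN/tex

15.56 cN/tex


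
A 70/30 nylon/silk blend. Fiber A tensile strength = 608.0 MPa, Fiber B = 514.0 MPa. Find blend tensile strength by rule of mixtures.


Formula: Blend property = (fraction_A * property_A) + (fraction_B * property_B)
Step 1: Contribution A = 70/100 * 608.0 MPa = 425.6 MPa
Step 2: Contribution B = 30/100 * 514.0 MPa = 154.2 MPa
Step 3: Blend tensile strength = 425.6 + 154.2 = 579.8 MPa

579.8 MPa


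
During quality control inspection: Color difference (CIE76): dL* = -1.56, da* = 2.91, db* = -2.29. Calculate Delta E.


Formula: Delta E = sqrt(dL*^2 + da*^2 + db*^2)
Step 1: dL*^2 = (-1.56)^2 = 2.4336
Step 2: da*^2 = 2.91^2 = 8.4681
Step 3: db*^2 = (-2.29)^2 = 5.2441
Step 4: Sum = 2.4336 + 8.4681 + 5.2441 = 16.1458
Step 5: Delta E = sqrt(16.1458) = 4.02

4.02 Delta E


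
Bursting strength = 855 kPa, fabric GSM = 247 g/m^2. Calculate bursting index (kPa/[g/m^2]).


Formula: Bursting Index = Bursting Strength / Fabric GSM
BI = 855 kPa / 247 g/m^2
BI = 3.462 kPa/(g/m^2)

3.462 kPa/(g/m^2)


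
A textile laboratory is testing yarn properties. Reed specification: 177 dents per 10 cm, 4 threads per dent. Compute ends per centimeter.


Formula: EPC = (dents per 10 cm * ends per dent) / 10
Step 1: Total ends per 10 cm = 177 * 4 = 708
Step 2: EPC = 708 / 10 = 70.8 ends/cm

70.8 ends/cm


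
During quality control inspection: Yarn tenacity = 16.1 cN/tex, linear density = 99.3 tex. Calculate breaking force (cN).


Formula: Breaking force = Tenacity * Linear density
F = 16.1 cN/tex * 99.3 tex
F = 1598.73 cN

1598.73 cN


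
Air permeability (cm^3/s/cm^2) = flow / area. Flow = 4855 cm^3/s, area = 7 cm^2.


Formula: Air Permeability = Airflow / Test Area
AP = 4855 cm^3/s / 7 cm^2
AP = 693.6 cm^3/s/cm^2

693.6 cm^3/s/cm^2


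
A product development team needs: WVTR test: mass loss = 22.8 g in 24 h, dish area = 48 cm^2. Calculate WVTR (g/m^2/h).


Formula: WVTR = mass_loss / (area * time)
Step 1: Convert area: 48 cm^2 = 0.0048 m^2
Step 2: WVTR = 22.8 g / (0.0048 m^2 * 24 h)
Step 3: WVTR = 22.8 / 0.1152 = 197.9 g/m^2/h

197.9 g/m^2/h


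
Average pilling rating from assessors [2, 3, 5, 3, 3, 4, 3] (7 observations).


Formula: Mean = sum / count
Sum = 2 + 3 + 5 + 3 + 3 + 4 + 3 = 23
Mean = 23 / 7 = 3.3

3.3


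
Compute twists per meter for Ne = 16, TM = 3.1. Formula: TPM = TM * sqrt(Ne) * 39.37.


Formula: TPM = TM * sqrt(Ne) * 39.37
Step 1: sqrt(Ne) = sqrt(16) = 4
Step 2: TM * sqrt(Ne) = 3.1 * 4 = 12.4
Step 3: TPM = 12.4 * 39.37 = 488 twists/m

488 twists/m
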